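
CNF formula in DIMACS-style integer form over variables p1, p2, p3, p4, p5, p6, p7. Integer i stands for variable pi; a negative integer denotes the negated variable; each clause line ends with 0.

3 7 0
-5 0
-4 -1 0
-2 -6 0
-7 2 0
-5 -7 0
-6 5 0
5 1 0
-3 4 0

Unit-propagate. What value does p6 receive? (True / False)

Unit clause (¬p5) sets p5 = False.
(p5 ∨ ¬p6) with p5 = False leaves only ¬p6, so p6 = False.

False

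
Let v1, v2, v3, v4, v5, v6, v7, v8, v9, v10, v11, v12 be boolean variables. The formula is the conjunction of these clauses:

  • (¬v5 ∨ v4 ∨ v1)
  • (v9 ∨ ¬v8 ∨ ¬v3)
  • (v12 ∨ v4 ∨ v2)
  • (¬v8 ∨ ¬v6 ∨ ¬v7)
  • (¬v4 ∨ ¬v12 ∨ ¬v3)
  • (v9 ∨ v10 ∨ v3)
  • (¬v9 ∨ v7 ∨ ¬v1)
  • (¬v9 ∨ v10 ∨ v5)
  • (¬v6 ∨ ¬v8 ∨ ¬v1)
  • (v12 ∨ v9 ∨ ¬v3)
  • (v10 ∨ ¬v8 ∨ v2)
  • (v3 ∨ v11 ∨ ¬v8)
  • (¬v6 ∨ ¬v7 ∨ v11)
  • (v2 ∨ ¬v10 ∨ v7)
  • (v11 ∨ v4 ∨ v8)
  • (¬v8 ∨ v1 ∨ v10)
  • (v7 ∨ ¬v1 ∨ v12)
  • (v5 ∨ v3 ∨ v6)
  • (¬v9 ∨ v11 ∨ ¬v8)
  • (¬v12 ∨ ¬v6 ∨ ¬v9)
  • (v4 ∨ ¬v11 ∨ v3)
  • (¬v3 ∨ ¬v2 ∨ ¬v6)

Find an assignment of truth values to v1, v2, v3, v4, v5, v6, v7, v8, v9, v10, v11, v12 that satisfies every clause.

Set v1 = True and propagate.
Branch on v2: take v2 = True.
For the remaining variables, v3 = True, v4 = False, v5 = True, v6 = False, v7 = True, v8 = True, v9 = True, v10 = False, v11 = True, v12 = False works.

v1 = T  v2 = T  v3 = T  v4 = F  v5 = T  v6 = F  v7 = T  v8 = T  v9 = T  v10 = F  v11 = T  v12 = F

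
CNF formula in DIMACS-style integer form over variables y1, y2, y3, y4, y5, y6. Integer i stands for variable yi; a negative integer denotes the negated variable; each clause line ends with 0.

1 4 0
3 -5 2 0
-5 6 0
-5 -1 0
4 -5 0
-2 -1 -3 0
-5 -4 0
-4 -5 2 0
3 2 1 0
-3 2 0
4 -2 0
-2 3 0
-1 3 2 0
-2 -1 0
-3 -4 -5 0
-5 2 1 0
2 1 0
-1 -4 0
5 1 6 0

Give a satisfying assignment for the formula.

y1 = F, y2 = T, y3 = T, y4 = T, y5 = F, y6 = T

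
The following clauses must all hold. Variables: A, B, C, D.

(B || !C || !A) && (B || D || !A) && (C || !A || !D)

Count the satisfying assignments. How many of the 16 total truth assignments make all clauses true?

11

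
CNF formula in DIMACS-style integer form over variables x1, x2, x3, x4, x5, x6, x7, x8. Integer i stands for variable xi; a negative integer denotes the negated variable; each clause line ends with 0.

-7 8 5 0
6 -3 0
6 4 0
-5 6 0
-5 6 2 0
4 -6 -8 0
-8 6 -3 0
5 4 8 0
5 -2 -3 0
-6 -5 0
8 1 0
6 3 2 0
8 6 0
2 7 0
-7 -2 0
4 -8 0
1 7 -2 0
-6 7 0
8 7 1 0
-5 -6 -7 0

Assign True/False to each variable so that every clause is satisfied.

x1=T, x2=F, x3=T, x4=T, x5=F, x6=T, x7=T, x8=T

Check each clause:
  1. (x5 | x8 | ~x7) — x8 is true.
  2. (~x3 | x6) — x6 is true.
  3. (x6 | x4) — x4 is true.
  4. (~x5 | x6) — ~x5 is true.
  5. (x6 | x2 | ~x5) — ~x5 is true.
  6. (~x6 | x4 | ~x8) — x4 is true.
  7. (x6 | ~x8 | ~x3) — x6 is true.
  8. (x8 | x5 | x4) — x8 is true.
  9. (x5 | ~x2 | ~x3) — ~x2 is true.
  10. (~x6 | ~x5) — ~x5 is true.
  11. (x8 | x1) — x8 is true.
  12. (x2 | x6 | x3) — x3 is true.
  13. (x6 | x8) — x8 is true.
  14. (x2 | x7) — x7 is true.
  15. (~x2 | ~x7) — ~x2 is true.
  16. (~x8 | x4) — x4 is true.
  17. (~x2 | x7 | x1) — x1 is true.
  18. (~x6 | x7) — x7 is true.
  19. (x7 | x1 | x8) — x8 is true.
  20. (~x7 | ~x6 | ~x5) — ~x5 is true.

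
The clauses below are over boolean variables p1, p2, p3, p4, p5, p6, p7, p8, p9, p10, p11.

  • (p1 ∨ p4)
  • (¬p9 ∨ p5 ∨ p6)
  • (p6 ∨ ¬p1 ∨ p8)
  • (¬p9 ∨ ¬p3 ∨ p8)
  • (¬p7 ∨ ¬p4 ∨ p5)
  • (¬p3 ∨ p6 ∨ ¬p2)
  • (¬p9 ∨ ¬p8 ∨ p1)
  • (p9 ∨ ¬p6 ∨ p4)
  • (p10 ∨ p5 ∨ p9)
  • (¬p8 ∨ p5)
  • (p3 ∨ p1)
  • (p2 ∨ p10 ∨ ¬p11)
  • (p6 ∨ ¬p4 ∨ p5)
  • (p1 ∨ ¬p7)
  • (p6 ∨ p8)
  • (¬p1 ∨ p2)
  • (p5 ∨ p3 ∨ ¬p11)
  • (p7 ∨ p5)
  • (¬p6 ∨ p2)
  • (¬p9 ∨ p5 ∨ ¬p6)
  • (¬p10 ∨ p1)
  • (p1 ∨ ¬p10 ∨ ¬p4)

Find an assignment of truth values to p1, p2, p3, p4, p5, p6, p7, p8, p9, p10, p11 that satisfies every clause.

p1=True, p2=True, p3=False, p4=True, p5=True, p6=False, p7=True, p8=True, p9=False, p10=False, p11=False

p5 occurs only positively in the remaining clauses — set p5 = True.
p11 occurs only negated in the remaining clauses — set p11 = False.
Set p1 = True and propagate.
  then p2 is forced to True.
Branch on p3: take p3 = False.
Set p4 = True and propagate.
For the remaining variables, p6 = False, p7 = True, p8 = True, p9 = False, p10 = False works.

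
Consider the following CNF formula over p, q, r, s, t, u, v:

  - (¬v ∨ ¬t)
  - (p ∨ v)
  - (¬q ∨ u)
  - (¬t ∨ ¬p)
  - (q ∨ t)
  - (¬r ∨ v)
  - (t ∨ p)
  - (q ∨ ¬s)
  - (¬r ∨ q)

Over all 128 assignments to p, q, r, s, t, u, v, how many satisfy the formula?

6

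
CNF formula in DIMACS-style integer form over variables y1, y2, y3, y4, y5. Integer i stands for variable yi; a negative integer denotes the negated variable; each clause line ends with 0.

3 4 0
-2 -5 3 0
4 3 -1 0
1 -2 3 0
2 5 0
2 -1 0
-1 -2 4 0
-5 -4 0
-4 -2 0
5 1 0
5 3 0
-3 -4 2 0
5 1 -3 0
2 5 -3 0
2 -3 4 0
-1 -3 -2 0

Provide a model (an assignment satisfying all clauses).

y1 = False, y2 = True, y3 = True, y4 = False, y5 = True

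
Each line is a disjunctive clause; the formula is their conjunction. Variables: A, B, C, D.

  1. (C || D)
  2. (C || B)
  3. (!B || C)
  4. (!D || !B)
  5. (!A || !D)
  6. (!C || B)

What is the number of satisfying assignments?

2

Satisfying assignments:
  A=0 B=1 C=1 D=0
  A=1 B=1 C=1 D=0
That's 2 in total.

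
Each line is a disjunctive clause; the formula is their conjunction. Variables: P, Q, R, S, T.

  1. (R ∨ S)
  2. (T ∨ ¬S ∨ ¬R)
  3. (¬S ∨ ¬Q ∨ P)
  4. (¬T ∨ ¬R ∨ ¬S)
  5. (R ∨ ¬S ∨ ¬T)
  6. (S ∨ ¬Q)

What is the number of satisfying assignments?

The models are:
  P=F Q=F R=F S=T T=F
  P=F Q=F R=T S=F T=F
  P=F Q=F R=T S=F T=T
  P=T Q=F R=F S=T T=F
  P=T Q=F R=T S=F T=F
  P=T Q=F R=T S=F T=T
  P=T Q=T R=F S=T T=F
That's 7 in total.

7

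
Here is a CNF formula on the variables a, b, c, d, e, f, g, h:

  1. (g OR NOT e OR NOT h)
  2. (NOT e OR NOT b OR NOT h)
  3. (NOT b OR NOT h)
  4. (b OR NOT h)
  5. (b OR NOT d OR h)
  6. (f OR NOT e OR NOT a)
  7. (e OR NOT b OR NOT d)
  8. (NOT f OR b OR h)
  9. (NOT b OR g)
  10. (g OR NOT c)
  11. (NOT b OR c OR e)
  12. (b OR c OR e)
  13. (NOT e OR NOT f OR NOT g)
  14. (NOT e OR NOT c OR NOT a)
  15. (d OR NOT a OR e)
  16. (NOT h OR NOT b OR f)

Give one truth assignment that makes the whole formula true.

a=0, b=1, c=0, d=0, e=1, f=0, g=1, h=0

a occurs only negated in the remaining clauses — set a = False.
Set b = True and propagate.
  then h is forced to False.
  then g is forced to True.
Set c = False and propagate.
  then e is forced to True.
  then f is forced to False.
d is now unconstrained; take d = False.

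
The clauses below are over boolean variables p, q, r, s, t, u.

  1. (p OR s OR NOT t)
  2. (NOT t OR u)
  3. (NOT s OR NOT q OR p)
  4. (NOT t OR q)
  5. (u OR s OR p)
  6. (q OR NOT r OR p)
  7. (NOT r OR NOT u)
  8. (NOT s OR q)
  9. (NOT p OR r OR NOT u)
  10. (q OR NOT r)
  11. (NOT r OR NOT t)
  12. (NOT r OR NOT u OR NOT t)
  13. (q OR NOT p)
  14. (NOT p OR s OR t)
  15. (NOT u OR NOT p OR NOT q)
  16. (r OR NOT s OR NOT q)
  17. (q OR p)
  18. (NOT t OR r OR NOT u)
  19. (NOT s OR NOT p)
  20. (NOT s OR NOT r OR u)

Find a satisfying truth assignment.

p=F, q=T, r=F, s=F, t=F, u=T

Check each clause:
  1. (s OR p OR NOT t) — NOT t is true.
  2. (u OR NOT t) — NOT t is true.
  3. (p OR NOT q OR NOT s) — NOT s is true.
  4. (q OR NOT t) — q is true.
  5. (u OR p OR s) — u is true.
  6. (NOT r OR p OR q) — q is true.
  7. (NOT r OR NOT u) — NOT r is true.
  8. (NOT s OR q) — q is true.
  9. (NOT p OR r OR NOT u) — NOT p is true.
  10. (NOT r OR q) — q is true.
  11. (NOT t OR NOT r) — NOT t is true.
  12. (NOT t OR NOT r OR NOT u) — NOT t is true.
  13. (q OR NOT p) — q is true.
  14. (t OR s OR NOT p) — NOT p is true.
  15. (NOT q OR NOT u OR NOT p) — NOT p is true.
  16. (NOT s OR r OR NOT q) — NOT s is true.
  17. (p OR q) — q is true.
  18. (NOT t OR r OR NOT u) — NOT t is true.
  19. (NOT s OR NOT p) — NOT s is true.
  20. (u OR NOT r OR NOT s) — NOT s is true.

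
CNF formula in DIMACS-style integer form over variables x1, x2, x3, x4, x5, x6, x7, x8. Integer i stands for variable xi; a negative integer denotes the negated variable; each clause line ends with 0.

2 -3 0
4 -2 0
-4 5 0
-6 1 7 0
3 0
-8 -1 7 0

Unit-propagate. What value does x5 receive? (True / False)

(x3) is a unit clause: x3 = True.
(¬x3 ∨ x2): since x3 = True, the clause reduces to (x2). x2 = True.
In (¬x2 ∨ x4), ¬x2 is now false; x4 must hold, so x4 = True.
(x5 ∨ ¬x4) with x4 = True leaves only x5, so x5 = True.

True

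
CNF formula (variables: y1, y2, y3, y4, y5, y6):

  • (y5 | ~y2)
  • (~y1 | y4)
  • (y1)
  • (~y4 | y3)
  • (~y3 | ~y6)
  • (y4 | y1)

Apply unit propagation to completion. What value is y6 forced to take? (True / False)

False

Unit clause (y1) sets y1 = True.
From (y4 | ~y1) and y1 = True: y4 = True.
From (y3 | ~y4) and y4 = True: y3 = True.
(~y3 | ~y6) with y3 = True leaves only ~y6, so y6 = False.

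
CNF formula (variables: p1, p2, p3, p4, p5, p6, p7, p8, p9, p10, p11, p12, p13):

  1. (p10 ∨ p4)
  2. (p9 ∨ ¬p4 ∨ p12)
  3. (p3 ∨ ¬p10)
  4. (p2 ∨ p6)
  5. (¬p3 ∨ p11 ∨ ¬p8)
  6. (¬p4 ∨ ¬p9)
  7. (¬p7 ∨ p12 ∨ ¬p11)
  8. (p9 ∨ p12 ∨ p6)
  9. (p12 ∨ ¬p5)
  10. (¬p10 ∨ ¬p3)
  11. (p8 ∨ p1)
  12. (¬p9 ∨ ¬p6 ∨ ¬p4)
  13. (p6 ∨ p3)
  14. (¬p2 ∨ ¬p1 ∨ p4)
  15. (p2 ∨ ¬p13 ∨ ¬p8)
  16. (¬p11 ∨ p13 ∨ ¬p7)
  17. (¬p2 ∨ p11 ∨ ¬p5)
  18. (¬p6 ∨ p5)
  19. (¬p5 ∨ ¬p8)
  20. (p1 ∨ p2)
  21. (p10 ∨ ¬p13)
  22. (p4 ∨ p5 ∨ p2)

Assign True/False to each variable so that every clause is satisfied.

Pure literal: p7 appears only negated; assign p7 = False.
p12 occurs only positively in the remaining clauses — set p12 = True.
Try p1 = True.
Try p2 = True.
  then p4 is forced to True.
  then p9 is forced to False.
Try p3 = True.
  then p10 is forced to False.
  then p13 is forced to False.
The remaining clauses are satisfied by p5 = True, p6 = False, p8 = False, p11 = True.
Every clause has at least one true literal under this assignment.

p1=T  p2=T  p3=T  p4=T  p5=T  p6=F  p7=F  p8=F  p9=F  p10=F  p11=T  p12=T  p13=F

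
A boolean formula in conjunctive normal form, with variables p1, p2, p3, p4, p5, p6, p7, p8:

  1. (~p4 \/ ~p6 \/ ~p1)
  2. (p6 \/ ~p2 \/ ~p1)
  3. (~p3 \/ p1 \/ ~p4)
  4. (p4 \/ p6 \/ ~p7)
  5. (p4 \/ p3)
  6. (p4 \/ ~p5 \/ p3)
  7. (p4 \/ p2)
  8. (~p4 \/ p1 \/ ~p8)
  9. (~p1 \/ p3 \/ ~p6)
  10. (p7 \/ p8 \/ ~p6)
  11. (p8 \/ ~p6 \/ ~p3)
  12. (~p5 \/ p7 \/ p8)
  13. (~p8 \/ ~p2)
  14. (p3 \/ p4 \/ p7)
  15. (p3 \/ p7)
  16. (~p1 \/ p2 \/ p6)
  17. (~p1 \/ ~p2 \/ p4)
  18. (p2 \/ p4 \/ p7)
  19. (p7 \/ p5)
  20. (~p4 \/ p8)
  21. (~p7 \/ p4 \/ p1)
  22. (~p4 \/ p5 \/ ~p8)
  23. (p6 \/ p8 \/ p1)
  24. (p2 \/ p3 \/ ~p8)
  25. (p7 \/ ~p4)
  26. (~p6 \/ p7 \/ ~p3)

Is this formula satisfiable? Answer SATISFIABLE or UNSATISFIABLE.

p4 = True:
  propagation gives p8=True, p1=True, p6=False, p2=False; an empty clause results — contradiction.
p4 = False:
  propagation gives p3=True, p2=True, p8=False, p6=False; an empty clause results — contradiction.
Every branch closes, so no satisfying assignment exists.

UNSATISFIABLE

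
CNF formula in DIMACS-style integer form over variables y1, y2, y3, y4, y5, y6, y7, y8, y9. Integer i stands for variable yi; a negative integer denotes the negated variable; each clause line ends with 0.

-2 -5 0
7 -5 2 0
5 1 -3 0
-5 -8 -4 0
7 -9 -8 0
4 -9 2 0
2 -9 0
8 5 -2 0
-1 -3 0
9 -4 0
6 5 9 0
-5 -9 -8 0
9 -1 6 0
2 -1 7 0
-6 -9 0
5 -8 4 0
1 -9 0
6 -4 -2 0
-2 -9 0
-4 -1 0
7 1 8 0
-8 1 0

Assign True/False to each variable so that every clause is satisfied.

y1=False, y2=False, y3=False, y4=False, y5=False, y6=True, y7=True, y8=False, y9=False

y3 occurs only negated in the remaining clauses — set y3 = False.
y7 occurs only positively in the remaining clauses — set y7 = True.
Try y1 = False.
  then y9 is forced to False.
  then y4 is forced to False.
  then y8 is forced to False.
The remaining clauses are satisfied by y2 = False, y5 = False, y6 = True.
Every clause has at least one true literal under this assignment.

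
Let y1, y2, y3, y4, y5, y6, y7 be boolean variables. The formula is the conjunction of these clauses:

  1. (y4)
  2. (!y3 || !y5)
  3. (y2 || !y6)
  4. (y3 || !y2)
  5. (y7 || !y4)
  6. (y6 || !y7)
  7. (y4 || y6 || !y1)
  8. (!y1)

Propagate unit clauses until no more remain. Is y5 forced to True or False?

False

Unit clause (y4) sets y4 = True.
(!y4 || y7): since y4 = True, the clause reduces to (y7). y7 = True.
In (y6 || !y7), !y7 is now false; y6 must hold, so y6 = True.
(!y6 || y2) with y6 = True leaves only y2, so y2 = True.
From (!y2 || y3) and y2 = True: y3 = True.
(!y5 || !y3): since y3 = True, the clause reduces to (!y5). y5 = False.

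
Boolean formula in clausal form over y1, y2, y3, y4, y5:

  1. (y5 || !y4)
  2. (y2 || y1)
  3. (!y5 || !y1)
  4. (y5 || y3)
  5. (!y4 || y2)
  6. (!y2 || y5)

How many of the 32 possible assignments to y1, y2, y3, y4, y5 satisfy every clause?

5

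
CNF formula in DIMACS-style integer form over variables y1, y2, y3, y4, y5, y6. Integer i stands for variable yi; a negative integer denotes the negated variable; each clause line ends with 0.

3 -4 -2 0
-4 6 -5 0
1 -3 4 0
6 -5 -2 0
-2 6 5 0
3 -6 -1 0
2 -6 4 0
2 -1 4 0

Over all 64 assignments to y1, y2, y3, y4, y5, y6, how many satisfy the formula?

20

Case analysis on y2 and y4:
  y2=1, y4=1: remaining (y1,y3,y5,y6) ∈ {(0,1,0,1); (0,1,1,1); (1,1,0,1); (1,1,1,1)} — 4.
  y2=1, y4=0: remaining (y1,y3,y5,y6) ∈ {(0,0,0,1); (0,0,1,1); (1,1,0,1); (1,1,1,1)} — 4.
  y2=0, y4=1: 10 of the 16 assignments to (y1,y3,y5,y6) work.
  y2=0, y4=0: remaining (y1,y3,y5,y6) ∈ {(0,0,0,0); (0,0,1,0)} — 2.
Total: 4 + 4 + 10 + 2 = 20.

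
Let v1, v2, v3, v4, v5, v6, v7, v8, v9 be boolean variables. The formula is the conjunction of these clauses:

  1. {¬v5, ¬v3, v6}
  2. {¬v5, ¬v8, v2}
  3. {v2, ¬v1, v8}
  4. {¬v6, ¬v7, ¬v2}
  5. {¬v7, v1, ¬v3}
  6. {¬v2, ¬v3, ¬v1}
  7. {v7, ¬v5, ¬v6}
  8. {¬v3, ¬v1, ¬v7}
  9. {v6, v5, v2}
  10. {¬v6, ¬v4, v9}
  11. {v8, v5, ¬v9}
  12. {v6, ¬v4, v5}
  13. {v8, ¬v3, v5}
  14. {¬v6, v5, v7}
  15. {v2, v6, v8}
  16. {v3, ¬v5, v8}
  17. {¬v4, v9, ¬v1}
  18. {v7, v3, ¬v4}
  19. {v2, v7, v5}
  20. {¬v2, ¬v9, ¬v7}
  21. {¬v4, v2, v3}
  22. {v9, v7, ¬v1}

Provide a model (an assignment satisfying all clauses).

v1 = F, v2 = T, v3 = F, v4 = F, v5 = F, v6 = F, v7 = T, v8 = F, v9 = F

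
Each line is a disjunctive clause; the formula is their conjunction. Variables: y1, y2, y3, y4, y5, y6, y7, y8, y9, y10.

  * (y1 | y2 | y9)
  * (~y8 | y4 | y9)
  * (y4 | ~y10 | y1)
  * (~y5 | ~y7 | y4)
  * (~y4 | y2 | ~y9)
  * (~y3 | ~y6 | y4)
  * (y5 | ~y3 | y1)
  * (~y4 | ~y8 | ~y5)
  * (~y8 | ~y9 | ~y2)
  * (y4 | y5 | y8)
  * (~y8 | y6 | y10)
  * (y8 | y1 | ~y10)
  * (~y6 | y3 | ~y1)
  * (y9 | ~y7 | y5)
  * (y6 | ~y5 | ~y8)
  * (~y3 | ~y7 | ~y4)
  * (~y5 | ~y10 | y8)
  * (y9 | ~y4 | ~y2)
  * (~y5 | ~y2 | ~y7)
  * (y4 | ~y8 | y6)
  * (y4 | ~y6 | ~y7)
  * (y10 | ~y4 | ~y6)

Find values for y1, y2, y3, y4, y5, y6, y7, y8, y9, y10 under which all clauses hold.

y1 = F, y2 = F, y3 = T, y4 = F, y5 = T, y6 = F, y7 = F, y8 = F, y9 = T, y10 = F

y7 occurs only negated in the remaining clauses — set y7 = False.
Try y1 = False.
For the remaining variables, y2 = False, y3 = True, y4 = False, y5 = True, y6 = False, y8 = False, y9 = True, y10 = False works.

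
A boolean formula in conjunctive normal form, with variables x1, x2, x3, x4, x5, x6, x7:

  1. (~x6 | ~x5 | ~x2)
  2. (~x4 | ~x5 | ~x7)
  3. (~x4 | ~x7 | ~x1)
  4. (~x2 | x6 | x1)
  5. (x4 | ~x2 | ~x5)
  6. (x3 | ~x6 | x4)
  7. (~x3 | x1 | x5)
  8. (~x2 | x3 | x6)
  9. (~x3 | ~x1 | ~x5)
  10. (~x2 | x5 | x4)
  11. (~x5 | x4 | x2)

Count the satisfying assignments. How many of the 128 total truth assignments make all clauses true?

Case analysis on x5 and x2:
  x5=1, x2=1: a clause becomes empty — 0.
  x5=1, x2=0: x6 free; 3 ways for (x1,x3,x4,x7) × 2^1 = 6.
  x5=0, x2=1: 5 of the 32 assignments to (x1,x3,x4,x6,x7) work.
  x5=0, x2=0: 16 of the 32 assignments to (x1,x3,x4,x6,x7) work.
Total: 0 + 6 + 5 + 16 = 27.

27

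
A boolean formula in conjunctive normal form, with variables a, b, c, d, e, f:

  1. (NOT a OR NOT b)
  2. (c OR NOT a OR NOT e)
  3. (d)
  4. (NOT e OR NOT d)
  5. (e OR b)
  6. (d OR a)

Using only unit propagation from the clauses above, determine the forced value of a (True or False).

False

(d) stands alone — d = True.
(NOT d OR NOT e): since d = True, the clause reduces to (NOT e). e = False.
In (b OR e), e is now false; b must hold, so b = True.
(NOT b OR NOT a) with b = True leaves only NOT a, so a = False.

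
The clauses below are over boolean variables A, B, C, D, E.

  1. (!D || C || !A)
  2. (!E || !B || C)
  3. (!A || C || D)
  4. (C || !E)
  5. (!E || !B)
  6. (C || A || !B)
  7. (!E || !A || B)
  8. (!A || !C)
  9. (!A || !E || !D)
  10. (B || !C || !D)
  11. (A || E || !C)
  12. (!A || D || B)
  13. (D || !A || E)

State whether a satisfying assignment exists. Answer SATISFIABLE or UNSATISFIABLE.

Try A = False.
Set B = False and propagate.
Try C = False.
  then E is forced to False.
D is now unconstrained; take D = False.
Every clause has at least one true literal under this assignment.
So A = F, B = F, C = F, D = F, E = F is a satisfying assignment.

SATISFIABLE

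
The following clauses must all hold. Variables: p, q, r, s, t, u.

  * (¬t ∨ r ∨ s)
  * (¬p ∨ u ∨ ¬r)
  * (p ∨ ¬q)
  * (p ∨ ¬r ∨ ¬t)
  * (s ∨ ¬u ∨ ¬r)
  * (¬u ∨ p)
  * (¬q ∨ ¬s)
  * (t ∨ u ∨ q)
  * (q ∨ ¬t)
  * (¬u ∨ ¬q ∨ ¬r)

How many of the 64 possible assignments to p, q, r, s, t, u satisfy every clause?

5

The models are:
  p=1 q=0 r=0 s=0 t=0 u=1
  p=1 q=0 r=0 s=1 t=0 u=1
  p=1 q=0 r=1 s=1 t=0 u=1
  p=1 q=1 r=0 s=0 t=0 u=0
  p=1 q=1 r=0 s=0 t=0 u=1
Count: 5.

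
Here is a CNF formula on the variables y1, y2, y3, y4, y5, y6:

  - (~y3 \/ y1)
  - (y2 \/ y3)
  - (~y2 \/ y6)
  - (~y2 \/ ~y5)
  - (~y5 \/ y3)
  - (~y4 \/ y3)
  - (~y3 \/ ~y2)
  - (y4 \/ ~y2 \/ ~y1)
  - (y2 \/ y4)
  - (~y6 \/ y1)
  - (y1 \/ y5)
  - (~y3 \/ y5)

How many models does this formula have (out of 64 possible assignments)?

Satisfying assignments:
  y1=T y2=F y3=T y4=T y5=T y6=F
  y1=T y2=F y3=T y4=T y5=T y6=T
That's 2 in total.

2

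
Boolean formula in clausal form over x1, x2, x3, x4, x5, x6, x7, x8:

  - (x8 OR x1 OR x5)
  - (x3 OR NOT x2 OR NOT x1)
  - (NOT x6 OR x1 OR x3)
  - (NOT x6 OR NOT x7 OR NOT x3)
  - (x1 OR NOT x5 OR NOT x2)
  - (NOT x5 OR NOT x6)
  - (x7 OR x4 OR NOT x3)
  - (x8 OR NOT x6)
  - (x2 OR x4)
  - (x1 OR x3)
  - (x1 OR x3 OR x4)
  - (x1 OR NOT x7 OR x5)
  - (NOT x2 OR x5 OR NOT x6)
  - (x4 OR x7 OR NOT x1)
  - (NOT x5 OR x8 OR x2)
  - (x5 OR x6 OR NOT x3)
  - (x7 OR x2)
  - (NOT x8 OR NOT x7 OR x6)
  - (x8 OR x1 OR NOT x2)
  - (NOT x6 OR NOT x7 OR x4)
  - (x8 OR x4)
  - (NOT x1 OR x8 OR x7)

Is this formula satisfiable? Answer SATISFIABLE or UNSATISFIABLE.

SATISFIABLE

x4 occurs only positively in the remaining clauses — set x4 = True.
Try x1 = True.
The remaining clauses are satisfied by x2 = False, x3 = False, x5 = False, x6 = True, x7 = True, x8 = True.
Every clause has at least one true literal under this assignment.
So x1 = 1, x2 = 0, x3 = 0, x4 = 1, x5 = 0, x6 = 1, x7 = 1, x8 = 1 is a satisfying assignment.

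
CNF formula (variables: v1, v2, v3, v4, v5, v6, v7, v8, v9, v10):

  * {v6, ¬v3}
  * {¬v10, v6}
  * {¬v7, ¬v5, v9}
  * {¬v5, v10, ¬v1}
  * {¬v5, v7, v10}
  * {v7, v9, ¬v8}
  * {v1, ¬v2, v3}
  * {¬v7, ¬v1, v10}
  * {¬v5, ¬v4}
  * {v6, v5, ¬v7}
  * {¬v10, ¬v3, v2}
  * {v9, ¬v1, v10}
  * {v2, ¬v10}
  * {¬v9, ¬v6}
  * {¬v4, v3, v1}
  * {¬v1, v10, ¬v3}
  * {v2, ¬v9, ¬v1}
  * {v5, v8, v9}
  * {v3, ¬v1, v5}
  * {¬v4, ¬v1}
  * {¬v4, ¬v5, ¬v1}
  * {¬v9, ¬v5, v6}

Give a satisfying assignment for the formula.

v1=F, v2=T, v3=T, v4=F, v5=T, v6=T, v7=F, v8=F, v9=F, v10=T

Check each clause:
  1. {¬v3, v6} — v6 is true.
  2. {¬v10, v6} — v6 is true.
  3. {¬v5, v9, ¬v7} — ¬v7 is true.
  4. {¬v1, v10, ¬v5} — v10 is true.
  5. {v10, ¬v5, v7} — v10 is true.
  6. {v7, ¬v8, v9} — ¬v8 is true.
  7. {¬v2, v1, v3} — v3 is true.
  8. {¬v7, v10, ¬v1} — ¬v7 is true.
  9. {¬v5, ¬v4} — ¬v4 is true.
  10. {¬v7, v5, v6} — ¬v7 is true.
  11. {¬v10, v2, ¬v3} — v2 is true.
  12. {v9, v10, ¬v1} — v10 is true.
  13. {v2, ¬v10} — v2 is true.
  14. {¬v9, ¬v6} — ¬v9 is true.
  15. {¬v4, v1, v3} — v3 is true.
  16. {¬v3, v10, ¬v1} — v10 is true.
  17. {¬v9, v2, ¬v1} — v2 is true.
  18. {v5, v9, v8} — v5 is true.
  19. {¬v1, v5, v3} — v3 is true.
  20. {¬v1, ¬v4} — ¬v4 is true.
  21. {¬v1, ¬v5, ¬v4} — ¬v4 is true.
  22. {v6, ¬v5, ¬v9} — v6 is true.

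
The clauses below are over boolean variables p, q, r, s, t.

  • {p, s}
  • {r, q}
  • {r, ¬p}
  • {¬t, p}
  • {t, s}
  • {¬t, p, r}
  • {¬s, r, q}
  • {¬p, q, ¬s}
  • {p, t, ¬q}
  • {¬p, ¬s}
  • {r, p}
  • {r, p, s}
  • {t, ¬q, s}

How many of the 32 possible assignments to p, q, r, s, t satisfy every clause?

3

The models are:
  p=F q=F r=T s=T t=F
  p=T q=F r=T s=F t=T
  p=T q=T r=T s=F t=T
That's 3 in total.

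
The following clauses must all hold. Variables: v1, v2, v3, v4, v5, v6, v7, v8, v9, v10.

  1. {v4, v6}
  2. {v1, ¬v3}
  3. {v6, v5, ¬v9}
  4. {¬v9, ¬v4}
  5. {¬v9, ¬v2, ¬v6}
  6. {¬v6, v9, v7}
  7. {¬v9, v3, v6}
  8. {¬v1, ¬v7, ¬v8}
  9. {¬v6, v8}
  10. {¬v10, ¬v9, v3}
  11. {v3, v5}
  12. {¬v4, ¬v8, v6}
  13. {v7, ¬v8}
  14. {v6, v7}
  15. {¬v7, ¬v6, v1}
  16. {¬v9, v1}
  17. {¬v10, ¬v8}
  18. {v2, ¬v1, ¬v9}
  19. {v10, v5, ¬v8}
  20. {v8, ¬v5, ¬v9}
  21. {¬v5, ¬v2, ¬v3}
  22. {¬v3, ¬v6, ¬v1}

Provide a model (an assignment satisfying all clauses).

Set v1 = True and propagate.
Branch on v2: take v2 = True.
Try v3 = True.
  then v5 is forced to False.
  then v6 is forced to False.
  then v4 is forced to True.
  then v9 is forced to False.
  then v8 is forced to False.
  then v7 is forced to True.
v10 is now unconstrained; take v10 = False.

v1=T  v2=T  v3=T  v4=T  v5=F  v6=F  v7=T  v8=F  v9=F  v10=F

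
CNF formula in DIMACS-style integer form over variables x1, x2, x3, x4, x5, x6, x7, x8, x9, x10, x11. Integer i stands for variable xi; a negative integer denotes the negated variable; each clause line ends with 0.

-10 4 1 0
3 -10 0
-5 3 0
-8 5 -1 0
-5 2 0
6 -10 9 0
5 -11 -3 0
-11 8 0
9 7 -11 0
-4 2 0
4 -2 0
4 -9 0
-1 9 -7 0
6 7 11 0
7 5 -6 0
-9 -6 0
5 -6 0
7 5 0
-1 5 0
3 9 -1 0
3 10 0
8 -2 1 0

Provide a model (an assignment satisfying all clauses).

x1=False  x2=True  x3=True  x4=True  x5=True  x6=False  x7=False  x8=True  x9=True  x10=True  x11=True

Branch on x1: take x1 = False.
The remaining clauses are satisfied by x2 = True, x3 = True, x4 = True, x5 = True, x6 = False, x7 = False, x8 = True, x9 = True, x10 = True, x11 = True.
Every clause has at least one true literal under this assignment.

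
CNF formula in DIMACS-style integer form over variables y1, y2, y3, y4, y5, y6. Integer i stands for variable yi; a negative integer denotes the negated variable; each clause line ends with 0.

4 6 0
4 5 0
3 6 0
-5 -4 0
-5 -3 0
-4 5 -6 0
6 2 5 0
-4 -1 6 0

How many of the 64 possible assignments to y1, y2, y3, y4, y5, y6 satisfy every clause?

5

The models are:
  y1=0 y2=0 y3=0 y4=0 y5=1 y6=1
  y1=0 y2=1 y3=0 y4=0 y5=1 y6=1
  y1=0 y2=1 y3=1 y4=1 y5=0 y6=0
  y1=1 y2=0 y3=0 y4=0 y5=1 y6=1
  y1=1 y2=1 y3=0 y4=0 y5=1 y6=1
That's 5 in total.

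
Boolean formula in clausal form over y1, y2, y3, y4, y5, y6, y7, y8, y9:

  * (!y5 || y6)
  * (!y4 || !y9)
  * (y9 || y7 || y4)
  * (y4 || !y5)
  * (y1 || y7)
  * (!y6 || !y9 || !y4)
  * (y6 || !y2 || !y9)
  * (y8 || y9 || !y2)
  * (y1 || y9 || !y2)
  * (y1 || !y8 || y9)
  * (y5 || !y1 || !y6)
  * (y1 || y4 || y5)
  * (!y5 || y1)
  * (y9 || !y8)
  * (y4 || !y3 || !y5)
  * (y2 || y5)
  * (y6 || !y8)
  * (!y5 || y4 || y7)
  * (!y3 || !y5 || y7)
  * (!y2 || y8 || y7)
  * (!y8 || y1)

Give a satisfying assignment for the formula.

y7 occurs only positively in the remaining clauses — set y7 = True.
Set y1 = True and propagate.
Branch on y2: take y2 = False.
  then y5 is forced to True.
  then y6 is forced to True.
  then y4 is forced to True.
  then y9 is forced to False.
  then y8 is forced to False.
y3 is now unconstrained; take y3 = True.
Check each clause:
  1. (y6 || !y5) — y6 is true.
  2. (!y4 || !y9) — !y9 is true.
  3. (y4 || y9 || y7) — y4 is true.
  4. (y4 || !y5) — y4 is true.
  5. (y1 || y7) — y1 is true.
  6. (!y6 || !y9 || !y4) — !y9 is true.
  7. (!y9 || !y2 || y6) — !y9 is true.
  8. (y9 || y8 || !y2) — !y2 is true.
  9. (y1 || !y2 || y9) — !y2 is true.
  10. (!y8 || y1 || y9) — !y8 is true.
  11. (y5 || !y6 || !y1) — y5 is true.
  12. (y5 || y4 || y1) — y1 is true.
  13. (y1 || !y5) — y1 is true.
  14. (!y8 || y9) — !y8 is true.
  15. (!y3 || y4 || !y5) — y4 is true.
  16. (y5 || y2) — y5 is true.
  17. (y6 || !y8) — !y8 is true.
  18. (y4 || y7 || !y5) — y4 is true.
  19. (!y5 || y7 || !y3) — y7 is true.
  20. (!y2 || y8 || y7) — !y2 is true.
  21. (y1 || !y8) — !y8 is true.

y1=T, y2=F, y3=T, y4=T, y5=T, y6=T, y7=T, y8=F, y9=F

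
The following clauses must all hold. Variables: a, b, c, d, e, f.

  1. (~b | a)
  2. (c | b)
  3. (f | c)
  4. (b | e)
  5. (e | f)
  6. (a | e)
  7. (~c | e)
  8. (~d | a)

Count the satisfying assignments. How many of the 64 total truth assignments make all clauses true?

Case analysis on e and a:
  e=1, a=1: d free; 5 ways for (b,c,f) × 2^1 = 10.
  e=1, a=0: remaining (b,c,d,f) ∈ {(0,1,0,0); (0,1,0,1)} — 2.
  e=0, a=1: remaining (b,c,d,f) ∈ {(1,0,0,1); (1,0,1,1)} — 2.
  e=0, a=0: a clause becomes empty — 0.
Total: 10 + 2 + 2 + 0 = 14.

14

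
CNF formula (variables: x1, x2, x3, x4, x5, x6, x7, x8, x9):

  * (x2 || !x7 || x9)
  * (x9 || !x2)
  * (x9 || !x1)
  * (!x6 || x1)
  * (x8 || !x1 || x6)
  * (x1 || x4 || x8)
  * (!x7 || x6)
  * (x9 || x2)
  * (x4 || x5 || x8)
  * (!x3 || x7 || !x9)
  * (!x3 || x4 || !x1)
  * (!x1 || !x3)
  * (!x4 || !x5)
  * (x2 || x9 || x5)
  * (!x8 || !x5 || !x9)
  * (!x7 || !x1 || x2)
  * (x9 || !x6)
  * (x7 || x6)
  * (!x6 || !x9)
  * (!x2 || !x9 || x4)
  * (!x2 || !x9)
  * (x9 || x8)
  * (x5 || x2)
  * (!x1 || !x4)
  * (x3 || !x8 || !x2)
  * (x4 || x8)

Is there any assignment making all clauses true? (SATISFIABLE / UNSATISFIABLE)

UNSATISFIABLE

x9 = True:
  propagation gives x6=False, x7=False; an empty clause results — contradiction.
x9 = False:
  propagation gives x2=False; an empty clause results — contradiction.
Every branch closes, so no satisfying assignment exists.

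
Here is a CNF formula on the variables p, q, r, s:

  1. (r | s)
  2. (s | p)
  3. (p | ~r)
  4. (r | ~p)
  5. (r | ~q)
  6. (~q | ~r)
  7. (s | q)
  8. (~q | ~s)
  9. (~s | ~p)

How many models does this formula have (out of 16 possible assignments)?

1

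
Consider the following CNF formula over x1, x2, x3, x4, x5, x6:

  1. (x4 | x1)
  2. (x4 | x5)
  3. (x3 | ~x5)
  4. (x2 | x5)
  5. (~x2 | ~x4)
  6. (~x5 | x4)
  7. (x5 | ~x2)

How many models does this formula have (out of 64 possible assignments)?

The models are:
  x1=F x2=F x3=T x4=T x5=T x6=F
  x1=F x2=F x3=T x4=T x5=T x6=T
  x1=T x2=F x3=T x4=T x5=T x6=F
  x1=T x2=F x3=T x4=T x5=T x6=T
Count: 4.

4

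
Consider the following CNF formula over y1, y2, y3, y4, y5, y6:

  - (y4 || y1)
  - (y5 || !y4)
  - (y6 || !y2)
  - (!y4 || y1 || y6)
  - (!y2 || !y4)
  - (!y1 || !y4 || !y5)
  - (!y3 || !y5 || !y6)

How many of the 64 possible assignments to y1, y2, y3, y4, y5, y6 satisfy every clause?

11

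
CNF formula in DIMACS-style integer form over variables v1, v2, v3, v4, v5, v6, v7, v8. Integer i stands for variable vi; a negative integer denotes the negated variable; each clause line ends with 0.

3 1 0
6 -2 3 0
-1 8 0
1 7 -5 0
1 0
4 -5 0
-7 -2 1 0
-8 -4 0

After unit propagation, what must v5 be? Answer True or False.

False

(v1) is a unit clause: v1 = True.
(¬v1 ∨ v8): since v1 = True, the clause reduces to (v8). v8 = True.
(¬v8 ∨ ¬v4) with v8 = True leaves only ¬v4, so v4 = False.
In (¬v5 ∨ v4), v4 is now false; ¬v5 must hold, so v5 = False.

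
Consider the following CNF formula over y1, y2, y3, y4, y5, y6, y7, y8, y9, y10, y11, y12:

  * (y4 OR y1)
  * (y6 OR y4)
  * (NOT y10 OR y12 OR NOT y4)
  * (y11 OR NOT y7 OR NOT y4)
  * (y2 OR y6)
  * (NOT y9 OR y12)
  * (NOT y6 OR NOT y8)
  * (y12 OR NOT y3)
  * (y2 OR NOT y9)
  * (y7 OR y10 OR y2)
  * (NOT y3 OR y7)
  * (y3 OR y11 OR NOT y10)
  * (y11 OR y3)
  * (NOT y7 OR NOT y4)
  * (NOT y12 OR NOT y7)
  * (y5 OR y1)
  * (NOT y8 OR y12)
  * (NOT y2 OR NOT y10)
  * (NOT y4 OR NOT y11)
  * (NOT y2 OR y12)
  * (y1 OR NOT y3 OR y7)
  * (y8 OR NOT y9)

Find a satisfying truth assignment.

y1 = True, y2 = True, y3 = False, y4 = False, y5 = True, y6 = True, y7 = False, y8 = False, y9 = False, y10 = False, y11 = True, y12 = True

Check each clause:
  1. (y1 OR y4) — y1 is true.
  2. (y6 OR y4) — y6 is true.
  3. (NOT y10 OR y12 OR NOT y4) — y12 is true.
  4. (NOT y4 OR y11 OR NOT y7) — NOT y7 is true.
  5. (y2 OR y6) — y2 is true.
  6. (NOT y9 OR y12) — y12 is true.
  7. (NOT y8 OR NOT y6) — NOT y8 is true.
  8. (y12 OR NOT y3) — y12 is true.
  9. (NOT y9 OR y2) — y2 is true.
  10. (y7 OR y2 OR y10) — y2 is true.
  11. (y7 OR NOT y3) — NOT y3 is true.
  12. (NOT y10 OR y11 OR y3) — y11 is true.
  13. (y3 OR y11) — y11 is true.
  14. (NOT y7 OR NOT y4) — NOT y7 is true.
  15. (NOT y12 OR NOT y7) — NOT y7 is true.
  16. (y1 OR y5) — y1 is true.
  17. (y12 OR NOT y8) — NOT y8 is true.
  18. (NOT y10 OR NOT y2) — NOT y10 is true.
  19. (NOT y4 OR NOT y11) — NOT y4 is true.
  20. (NOT y2 OR y12) — y12 is true.
  21. (y1 OR NOT y3 OR y7) — y1 is true.
  22. (y8 OR NOT y9) — NOT y9 is true.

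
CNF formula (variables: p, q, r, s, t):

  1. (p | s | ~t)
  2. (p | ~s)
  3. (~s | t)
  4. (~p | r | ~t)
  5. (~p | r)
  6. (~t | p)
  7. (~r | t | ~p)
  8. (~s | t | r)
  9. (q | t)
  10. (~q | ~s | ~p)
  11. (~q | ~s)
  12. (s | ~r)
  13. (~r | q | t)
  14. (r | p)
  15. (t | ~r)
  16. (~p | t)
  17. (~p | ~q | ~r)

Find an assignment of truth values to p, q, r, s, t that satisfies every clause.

p = 1  q = 0  r = 1  s = 1  t = 1

Check each clause:
  1. (p | ~t | s) — p is true.
  2. (~s | p) — p is true.
  3. (~s | t) — t is true.
  4. (~p | ~t | r) — r is true.
  5. (~p | r) — r is true.
  6. (p | ~t) — p is true.
  7. (t | ~p | ~r) — t is true.
  8. (t | ~s | r) — r is true.
  9. (q | t) — t is true.
  10. (~q | ~p | ~s) — ~q is true.
  11. (~q | ~s) — ~q is true.
  12. (s | ~r) — s is true.
  13. (q | ~r | t) — t is true.
  14. (r | p) — p is true.
  15. (t | ~r) — t is true.
  16. (~p | t) — t is true.
  17. (~p | ~r | ~q) — ~q is true.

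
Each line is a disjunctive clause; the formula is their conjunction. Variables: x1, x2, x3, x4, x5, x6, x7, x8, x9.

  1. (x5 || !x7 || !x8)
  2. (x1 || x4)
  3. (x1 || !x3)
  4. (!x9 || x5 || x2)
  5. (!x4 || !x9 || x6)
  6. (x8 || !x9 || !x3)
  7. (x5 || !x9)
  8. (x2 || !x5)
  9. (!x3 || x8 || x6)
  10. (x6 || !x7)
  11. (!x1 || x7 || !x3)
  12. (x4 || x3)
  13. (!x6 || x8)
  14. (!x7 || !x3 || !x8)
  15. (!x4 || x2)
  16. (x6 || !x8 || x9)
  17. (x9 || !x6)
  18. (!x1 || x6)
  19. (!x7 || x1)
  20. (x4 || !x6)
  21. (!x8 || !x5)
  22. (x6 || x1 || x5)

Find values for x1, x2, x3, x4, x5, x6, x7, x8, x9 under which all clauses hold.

x1 = False, x2 = True, x3 = False, x4 = True, x5 = True, x6 = False, x7 = False, x8 = False, x9 = False

x2 occurs only positively in the remaining clauses — set x2 = True.
Set x1 = False and propagate.
  then x4 is forced to True.
  then x3 is forced to False.
  then x7 is forced to False.
The remaining clauses are satisfied by x5 = True, x6 = False, x8 = False, x9 = False.
Check each clause:
  1. (x5 || !x8 || !x7) — !x8 is true.
  2. (x1 || x4) — x4 is true.
  3. (x1 || !x3) — !x3 is true.
  4. (x5 || x2 || !x9) — x2 is true.
  5. (x6 || !x9 || !x4) — !x9 is true.
  6. (!x9 || !x3 || x8) — !x3 is true.
  7. (x5 || !x9) — x5 is true.
  8. (!x5 || x2) — x2 is true.
  9. (x8 || !x3 || x6) — !x3 is true.
  10. (!x7 || x6) — !x7 is true.
  11. (!x1 || x7 || !x3) — !x3 is true.
  12. (x4 || x3) — x4 is true.
  13. (x8 || !x6) — !x6 is true.
  14. (!x3 || !x8 || !x7) — !x8 is true.
  15. (x2 || !x4) — x2 is true.
  16. (x6 || x9 || !x8) — !x8 is true.
  17. (!x6 || x9) — !x6 is true.
  18. (!x1 || x6) — !x1 is true.
  19. (!x7 || x1) — !x7 is true.
  20. (!x6 || x4) — !x6 is true.
  21. (!x5 || !x8) — !x8 is true.
  22. (x1 || x5 || x6) — x5 is true.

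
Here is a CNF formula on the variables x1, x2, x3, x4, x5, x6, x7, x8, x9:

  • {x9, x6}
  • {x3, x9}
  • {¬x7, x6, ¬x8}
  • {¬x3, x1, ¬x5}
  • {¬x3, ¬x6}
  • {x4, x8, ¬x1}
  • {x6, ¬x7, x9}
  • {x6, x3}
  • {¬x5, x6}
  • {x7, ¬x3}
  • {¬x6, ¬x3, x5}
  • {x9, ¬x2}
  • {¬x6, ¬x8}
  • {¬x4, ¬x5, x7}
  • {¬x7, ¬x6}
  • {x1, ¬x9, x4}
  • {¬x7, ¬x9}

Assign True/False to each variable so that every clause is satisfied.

Branch on x1: take x1 = False.
Set x2 = True and propagate.
  then x9 is forced to True.
  then x4 is forced to True.
  then x7 is forced to False.
  then x3 is forced to False.
  then x6 is forced to True.
  then x8 is forced to False.
  then x5 is forced to False.
Check each clause:
  1. {x6, x9} — x9 is true.
  2. {x9, x3} — x9 is true.
  3. {¬x8, ¬x7, x6} — ¬x8 is true.
  4. {x1, ¬x3, ¬x5} — ¬x5 is true.
  5. {¬x3, ¬x6} — ¬x3 is true.
  6. {x8, x4, ¬x1} — x4 is true.
  7. {x9, ¬x7, x6} — x9 is true.
  8. {x6, x3} — x6 is true.
  9. {¬x5, x6} — ¬x5 is true.
  10. {x7, ¬x3} — ¬x3 is true.
  11. {x5, ¬x6, ¬x3} — ¬x3 is true.
  12. {¬x2, x9} — x9 is true.
  13. {¬x8, ¬x6} — ¬x8 is true.
  14. {¬x5, ¬x4, x7} — ¬x5 is true.
  15. {¬x6, ¬x7} — ¬x7 is true.
  16. {x4, ¬x9, x1} — x4 is true.
  17. {¬x7, ¬x9} — ¬x7 is true.

x1=False  x2=True  x3=False  x4=True  x5=False  x6=True  x7=False  x8=False  x9=True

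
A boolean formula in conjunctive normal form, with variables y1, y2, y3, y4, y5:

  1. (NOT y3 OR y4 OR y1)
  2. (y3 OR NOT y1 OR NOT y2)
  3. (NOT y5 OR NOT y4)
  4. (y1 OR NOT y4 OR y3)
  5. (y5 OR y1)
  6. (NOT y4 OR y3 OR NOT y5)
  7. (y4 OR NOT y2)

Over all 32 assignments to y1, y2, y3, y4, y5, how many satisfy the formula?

8

The models are:
  y1=F y2=F y3=F y4=F y5=T
  y1=T y2=F y3=F y4=F y5=F
  y1=T y2=F y3=F y4=F y5=T
  y1=T y2=F y3=F y4=T y5=F
  y1=T y2=F y3=T y4=F y5=F
  y1=T y2=F y3=T y4=F y5=T
  y1=T y2=F y3=T y4=T y5=F
  y1=T y2=T y3=T y4=T y5=F
Count: 8.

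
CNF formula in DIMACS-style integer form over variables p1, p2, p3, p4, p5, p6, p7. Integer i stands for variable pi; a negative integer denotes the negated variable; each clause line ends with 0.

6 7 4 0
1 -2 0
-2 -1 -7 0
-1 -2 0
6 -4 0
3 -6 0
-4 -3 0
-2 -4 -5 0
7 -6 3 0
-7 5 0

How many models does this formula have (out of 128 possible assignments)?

10

Case analysis on p2 and p4:
  p2=T, p4=T: a clause becomes empty — 0.
  p2=T, p4=F: a clause becomes empty — 0.
  p2=F, p4=T: a clause becomes empty — 0.
  p2=F, p4=F: p1 free; 5 ways for (p3,p5,p6,p7) × 2^1 = 10.
Total: 0 + 0 + 0 + 10 = 10.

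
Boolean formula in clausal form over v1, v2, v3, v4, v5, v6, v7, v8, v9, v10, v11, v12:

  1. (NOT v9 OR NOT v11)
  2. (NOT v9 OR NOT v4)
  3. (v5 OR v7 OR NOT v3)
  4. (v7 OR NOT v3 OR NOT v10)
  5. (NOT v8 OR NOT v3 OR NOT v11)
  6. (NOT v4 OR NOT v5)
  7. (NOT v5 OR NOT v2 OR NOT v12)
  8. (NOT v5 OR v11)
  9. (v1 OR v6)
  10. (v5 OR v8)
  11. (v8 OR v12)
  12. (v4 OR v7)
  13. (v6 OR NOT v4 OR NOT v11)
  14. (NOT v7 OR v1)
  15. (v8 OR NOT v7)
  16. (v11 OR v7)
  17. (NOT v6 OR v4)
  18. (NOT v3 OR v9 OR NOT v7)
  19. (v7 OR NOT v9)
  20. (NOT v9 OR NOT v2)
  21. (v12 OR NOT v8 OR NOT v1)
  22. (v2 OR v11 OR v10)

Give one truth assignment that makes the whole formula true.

v1=True, v2=False, v3=False, v4=True, v5=False, v6=True, v7=False, v8=True, v9=False, v10=False, v11=True, v12=True

Check each clause:
  1. (NOT v9 OR NOT v11) — NOT v9 is true.
  2. (NOT v4 OR NOT v9) — NOT v9 is true.
  3. (v5 OR NOT v3 OR v7) — NOT v3 is true.
  4. (NOT v10 OR NOT v3 OR v7) — NOT v3 is true.
  5. (NOT v11 OR NOT v3 OR NOT v8) — NOT v3 is true.
  6. (NOT v5 OR NOT v4) — NOT v5 is true.
  7. (NOT v5 OR NOT v12 OR NOT v2) — NOT v5 is true.
  8. (v11 OR NOT v5) — v11 is true.
  9. (v1 OR v6) — v1 is true.
  10. (v5 OR v8) — v8 is true.
  11. (v12 OR v8) — v8 is true.
  12. (v7 OR v4) — v4 is true.
  13. (NOT v11 OR v6 OR NOT v4) — v6 is true.
  14. (NOT v7 OR v1) — v1 is true.
  15. (NOT v7 OR v8) — v8 is true.
  16. (v7 OR v11) — v11 is true.
  17. (v4 OR NOT v6) — v4 is true.
  18. (NOT v7 OR v9 OR NOT v3) — NOT v3 is true.
  19. (NOT v9 OR v7) — NOT v9 is true.
  20. (NOT v2 OR NOT v9) — NOT v2 is true.
  21. (NOT v8 OR v12 OR NOT v1) — v12 is true.
  22. (v11 OR v10 OR v2) — v11 is true.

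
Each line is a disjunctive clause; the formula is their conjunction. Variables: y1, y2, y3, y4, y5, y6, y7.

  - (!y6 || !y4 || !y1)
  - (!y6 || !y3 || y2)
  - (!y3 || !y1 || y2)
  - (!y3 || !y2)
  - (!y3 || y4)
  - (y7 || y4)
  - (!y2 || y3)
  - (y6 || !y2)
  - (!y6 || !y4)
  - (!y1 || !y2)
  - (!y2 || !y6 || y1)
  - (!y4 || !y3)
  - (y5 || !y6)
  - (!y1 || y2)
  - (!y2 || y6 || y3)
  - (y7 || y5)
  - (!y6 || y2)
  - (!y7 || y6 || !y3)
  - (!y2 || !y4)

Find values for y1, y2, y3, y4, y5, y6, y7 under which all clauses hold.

y1 = False, y2 = False, y3 = False, y4 = True, y5 = False, y6 = False, y7 = True

Check each clause:
  1. (!y1 || !y4 || !y6) — !y6 is true.
  2. (y2 || !y3 || !y6) — !y6 is true.
  3. (!y3 || !y1 || y2) — !y3 is true.
  4. (!y2 || !y3) — !y3 is true.
  5. (y4 || !y3) — y4 is true.
  6. (y4 || y7) — y4 is true.
  7. (y3 || !y2) — !y2 is true.
  8. (y6 || !y2) — !y2 is true.
  9. (!y4 || !y6) — !y6 is true.
  10. (!y2 || !y1) — !y1 is true.
  11. (!y6 || !y2 || y1) — !y6 is true.
  12. (!y3 || !y4) — !y3 is true.
  13. (!y6 || y5) — !y6 is true.
  14. (y2 || !y1) — !y1 is true.
  15. (!y2 || y3 || y6) — !y2 is true.
  16. (y7 || y5) — y7 is true.
  17. (y2 || !y6) — !y6 is true.
  18. (y6 || !y7 || !y3) — !y3 is true.
  19. (!y2 || !y4) — !y2 is true.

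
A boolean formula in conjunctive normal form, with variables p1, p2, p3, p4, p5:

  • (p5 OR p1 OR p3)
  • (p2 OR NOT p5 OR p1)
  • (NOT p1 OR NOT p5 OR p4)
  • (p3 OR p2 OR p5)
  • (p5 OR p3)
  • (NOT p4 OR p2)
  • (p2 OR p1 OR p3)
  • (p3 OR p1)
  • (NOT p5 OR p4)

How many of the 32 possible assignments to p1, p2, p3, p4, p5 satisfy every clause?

Case analysis on p5 and p1:
  p5=1, p1=1: remaining (p2,p3,p4) ∈ {(1,0,1); (1,1,1)} — 2.
  p5=1, p1=0: remaining (p2,p3,p4) ∈ {(1,1,1)} — 1.
  p5=0, p1=1: remaining (p2,p3,p4) ∈ {(0,1,0); (1,1,0); (1,1,1)} — 3.
  p5=0, p1=0: remaining (p2,p3,p4) ∈ {(0,1,0); (1,1,0); (1,1,1)} — 3.
Total: 2 + 1 + 3 + 3 = 9.

9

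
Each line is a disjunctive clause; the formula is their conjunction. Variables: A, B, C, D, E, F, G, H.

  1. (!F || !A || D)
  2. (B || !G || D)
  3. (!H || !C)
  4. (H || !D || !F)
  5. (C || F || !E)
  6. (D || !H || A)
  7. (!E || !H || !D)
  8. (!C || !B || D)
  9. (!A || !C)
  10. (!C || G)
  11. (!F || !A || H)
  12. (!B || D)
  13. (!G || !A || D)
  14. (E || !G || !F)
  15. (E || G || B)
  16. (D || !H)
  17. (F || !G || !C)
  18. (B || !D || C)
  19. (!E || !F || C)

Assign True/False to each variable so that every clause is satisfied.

A=1, B=1, C=0, D=1, E=0, F=0, G=0, H=1

Check each clause:
  1. (D || !F || !A) — !F is true.
  2. (!G || B || D) — !G is true.
  3. (!H || !C) — !C is true.
  4. (H || !D || !F) — H is true.
  5. (C || F || !E) — !E is true.
  6. (D || A || !H) — A is true.
  7. (!D || !H || !E) — !E is true.
  8. (!B || D || !C) — D is true.
  9. (!C || !A) — !C is true.
  10. (G || !C) — !C is true.
  11. (H || !A || !F) — H is true.
  12. (D || !B) — D is true.
  13. (D || !G || !A) — !G is true.
  14. (E || !F || !G) — !G is true.
  15. (E || G || B) — B is true.
  16. (!H || D) — D is true.
  17. (!G || !C || F) — !G is true.
  18. (!D || B || C) — B is true.
  19. (C || !E || !F) — !F is true.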